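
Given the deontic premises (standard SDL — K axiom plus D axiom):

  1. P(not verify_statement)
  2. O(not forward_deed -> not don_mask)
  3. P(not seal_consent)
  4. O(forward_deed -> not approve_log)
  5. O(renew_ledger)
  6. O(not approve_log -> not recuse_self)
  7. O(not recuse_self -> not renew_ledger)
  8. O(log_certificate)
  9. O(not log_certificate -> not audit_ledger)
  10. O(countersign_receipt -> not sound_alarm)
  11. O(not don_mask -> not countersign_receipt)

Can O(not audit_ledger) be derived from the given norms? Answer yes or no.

No

Premise 9 is O(not log_certificate -> not audit_ledger), but O(not log_certificate) is not derivable from the premises, so it does not yield O(not audit_ledger).
No other premise forces O(not audit_ledger). An ideal world satisfying every premise can still have not audit_ledger false, so O(not audit_ledger) is not derivable.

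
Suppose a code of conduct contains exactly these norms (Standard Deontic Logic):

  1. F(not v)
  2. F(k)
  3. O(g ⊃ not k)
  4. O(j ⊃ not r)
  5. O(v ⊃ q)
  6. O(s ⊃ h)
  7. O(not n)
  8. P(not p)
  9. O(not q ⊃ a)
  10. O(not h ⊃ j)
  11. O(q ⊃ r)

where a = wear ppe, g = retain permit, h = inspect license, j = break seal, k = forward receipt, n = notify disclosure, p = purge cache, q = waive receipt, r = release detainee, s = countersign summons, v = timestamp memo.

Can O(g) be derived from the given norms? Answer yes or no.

Premise 3 is O(g ⊃ not k); even if O(not k) held, inferring O(g) would be affirming the consequent — invalid.
No other premise forces O(g). An ideal world satisfying every premise can still have g false, so O(g) is not derivable.

No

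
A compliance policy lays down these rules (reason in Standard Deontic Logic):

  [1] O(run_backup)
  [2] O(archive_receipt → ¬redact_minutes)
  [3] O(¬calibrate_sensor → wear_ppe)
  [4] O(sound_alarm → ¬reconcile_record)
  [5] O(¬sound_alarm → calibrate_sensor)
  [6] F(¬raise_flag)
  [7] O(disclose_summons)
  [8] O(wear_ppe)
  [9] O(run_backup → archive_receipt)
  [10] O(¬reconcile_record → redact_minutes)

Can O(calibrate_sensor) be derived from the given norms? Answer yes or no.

Premise 1 states O(run_backup) outright.
Applying K to premise 9 (O(run_backup → archive_receipt)) and O(run_backup) yields O(archive_receipt).
Premise 2 is O(archive_receipt → ¬redact_minutes); since O(archive_receipt), deontic closure gives O(¬redact_minutes).
The contrapositive of premise 10 (O(¬reconcile_record → redact_minutes)) is O(¬redact_minutes → reconcile_record), and O(¬redact_minutes) is already established, so O(reconcile_record).
The contrapositive of premise 4 (O(sound_alarm → ¬reconcile_record)) is O(reconcile_record → ¬sound_alarm), and O(reconcile_record) is already established, so O(¬sound_alarm).
Premise 5 is O(¬sound_alarm → calibrate_sensor); since O(¬sound_alarm), deontic closure gives O(calibrate_sensor).
Premises 3, 6, 7, 8 do not contribute to this derivation.
So O(calibrate_sensor) follows.

Yes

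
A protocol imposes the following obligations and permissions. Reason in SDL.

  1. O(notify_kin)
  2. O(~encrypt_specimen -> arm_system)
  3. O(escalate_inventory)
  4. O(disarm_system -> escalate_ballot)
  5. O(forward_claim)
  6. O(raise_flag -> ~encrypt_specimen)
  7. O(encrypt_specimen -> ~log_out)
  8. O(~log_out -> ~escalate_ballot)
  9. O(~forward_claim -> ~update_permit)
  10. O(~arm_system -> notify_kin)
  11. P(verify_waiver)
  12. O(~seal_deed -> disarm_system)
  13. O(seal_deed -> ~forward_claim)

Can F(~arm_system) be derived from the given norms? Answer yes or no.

Yes

Premise 5 gives O(forward_claim).
Premise 13 is O(seal_deed -> ~forward_claim); contrapositively O(forward_claim -> ~seal_deed). Since O(forward_claim) holds, K gives O(~seal_deed).
From O(~seal_deed) and premise 12, O(~seal_deed -> disarm_system), we obtain O(disarm_system).
With premise 4, O(disarm_system -> escalate_ballot), the K-axiom yields O(escalate_ballot).
Premise 8, O(~log_out -> ~escalate_ballot), contraposes to O(escalate_ballot -> log_out); with O(escalate_ballot) we get O(log_out).
Premise 7 is O(encrypt_specimen -> ~log_out); contrapositively O(log_out -> ~encrypt_specimen). Since O(log_out) holds, K gives O(~encrypt_specimen).
Applying K to premise 2 (O(~encrypt_specimen -> arm_system)) and O(~encrypt_specimen) yields O(arm_system).
Premises 1, 3, 6, 9, 10, 11 do not contribute to this derivation.
So O(arm_system) holds, i.e. F(~arm_system). The claim follows.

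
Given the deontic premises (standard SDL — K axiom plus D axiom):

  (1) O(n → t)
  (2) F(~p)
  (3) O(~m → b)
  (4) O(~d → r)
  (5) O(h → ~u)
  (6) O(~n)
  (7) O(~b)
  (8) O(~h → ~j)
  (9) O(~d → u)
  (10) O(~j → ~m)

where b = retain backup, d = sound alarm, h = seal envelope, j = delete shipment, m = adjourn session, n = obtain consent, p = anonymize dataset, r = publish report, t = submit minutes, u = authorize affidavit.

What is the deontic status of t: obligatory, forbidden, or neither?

Neither

Premise 1 is O(n → t), but O(n) is not derivable from the premises, so it does not yield O(t).
No premise or chain of K-axiom applications forces O(t), and none forces O(~t). So t is neither obligatory nor forbidden under these norms.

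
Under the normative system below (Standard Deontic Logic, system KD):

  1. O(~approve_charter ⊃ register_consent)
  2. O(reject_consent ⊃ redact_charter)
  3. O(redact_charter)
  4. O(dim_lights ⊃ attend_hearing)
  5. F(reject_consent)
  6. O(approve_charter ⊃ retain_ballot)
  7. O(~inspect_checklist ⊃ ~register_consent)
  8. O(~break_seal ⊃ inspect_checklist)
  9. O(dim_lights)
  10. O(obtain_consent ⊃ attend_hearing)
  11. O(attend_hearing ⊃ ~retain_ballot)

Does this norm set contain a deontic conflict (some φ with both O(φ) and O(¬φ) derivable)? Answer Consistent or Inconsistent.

Premise 2 is O(reject_consent ⊃ redact_charter); even if O(redact_charter) held, inferring O(reject_consent) would be affirming the consequent — invalid.
So O(reject_consent) is not derivable, and the apparent clash with O(~reject_consent) does not arise.
A world satisfying every obligation exists (e.g. approve_charter=false, attend_hearing=true, break_seal=false, dim_lights=true, inspect_checklist=true, obtain_consent=false, redact_charter=true, register_consent=true, reject_consent=false, retain_ballot=false); no atom is both obligatory and forbidden, so the set is consistent.

Consistent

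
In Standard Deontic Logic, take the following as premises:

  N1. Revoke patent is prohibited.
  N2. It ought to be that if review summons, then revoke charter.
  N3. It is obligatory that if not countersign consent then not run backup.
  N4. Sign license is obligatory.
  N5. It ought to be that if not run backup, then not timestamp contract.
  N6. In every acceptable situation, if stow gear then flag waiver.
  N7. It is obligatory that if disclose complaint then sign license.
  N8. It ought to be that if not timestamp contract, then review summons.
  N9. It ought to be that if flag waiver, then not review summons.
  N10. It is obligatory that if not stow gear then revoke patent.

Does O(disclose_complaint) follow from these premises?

Premise 7 is O(disclose_complaint → sign_license); even if O(sign_license) held, inferring O(disclose_complaint) would be affirming the consequent — invalid.
No other premise forces O(disclose_complaint). An ideal world satisfying every premise can still have disclose_complaint false, so O(disclose_complaint) is not derivable.

No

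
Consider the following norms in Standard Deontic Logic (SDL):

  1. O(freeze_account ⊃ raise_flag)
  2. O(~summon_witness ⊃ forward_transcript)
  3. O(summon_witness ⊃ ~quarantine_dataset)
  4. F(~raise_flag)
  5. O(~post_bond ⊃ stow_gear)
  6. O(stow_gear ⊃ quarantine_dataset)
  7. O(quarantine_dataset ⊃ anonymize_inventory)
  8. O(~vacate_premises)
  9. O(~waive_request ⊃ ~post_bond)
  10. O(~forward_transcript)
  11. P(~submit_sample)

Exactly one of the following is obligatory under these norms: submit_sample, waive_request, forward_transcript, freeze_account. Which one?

From premise 10 we have O(~forward_transcript).
The contrapositive of premise 2 (O(~summon_witness ⊃ forward_transcript)) is O(~forward_transcript ⊃ summon_witness), and O(~forward_transcript) is already established, so O(summon_witness).
Applying K to premise 3 (O(summon_witness ⊃ ~quarantine_dataset)) and O(summon_witness) yields O(~quarantine_dataset).
Premise 6 is O(stow_gear ⊃ quarantine_dataset); contrapositively O(~quarantine_dataset ⊃ ~stow_gear). Since O(~quarantine_dataset) holds, K gives O(~stow_gear).
Premise 5 is O(~post_bond ⊃ stow_gear); contrapositively O(~stow_gear ⊃ post_bond). Since O(~stow_gear) holds, K gives O(post_bond).
The contrapositive of premise 9 (O(~waive_request ⊃ ~post_bond)) is O(post_bond ⊃ waive_request), and O(post_bond) is already established, so O(waive_request).
So O(waive_request) holds — waive_request is obligatory. None of the other listed options is made obligatory by any chain of premises.

waive_request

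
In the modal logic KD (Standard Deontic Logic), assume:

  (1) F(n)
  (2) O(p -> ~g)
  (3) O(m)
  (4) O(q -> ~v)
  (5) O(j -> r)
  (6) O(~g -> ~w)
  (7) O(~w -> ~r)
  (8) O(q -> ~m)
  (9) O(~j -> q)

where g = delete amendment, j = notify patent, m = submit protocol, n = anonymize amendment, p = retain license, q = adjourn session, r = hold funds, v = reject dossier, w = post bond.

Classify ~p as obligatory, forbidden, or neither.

From premise 3 we have O(m).
The contrapositive of premise 8 (O(q -> ~m)) is O(m -> ~q), and O(m) is already established, so O(~q).
The contrapositive of premise 9 (O(~j -> q)) is O(~q -> j), and O(~q) is already established, so O(j).
Premise 5 is O(j -> r); since O(j), deontic closure gives O(r).
Premise 7 is O(~w -> ~r); contrapositively O(r -> w). Since O(r) holds, K gives O(w).
Premise 6 is O(~g -> ~w); contrapositively O(w -> g). Since O(w) holds, K gives O(g).
Premise 2 is O(p -> ~g); contrapositively O(g -> ~p). Since O(g) holds, K gives O(~p).
Premises 1, 4 do not contribute to this derivation.
Hence ~p is obligatory.

Obligatory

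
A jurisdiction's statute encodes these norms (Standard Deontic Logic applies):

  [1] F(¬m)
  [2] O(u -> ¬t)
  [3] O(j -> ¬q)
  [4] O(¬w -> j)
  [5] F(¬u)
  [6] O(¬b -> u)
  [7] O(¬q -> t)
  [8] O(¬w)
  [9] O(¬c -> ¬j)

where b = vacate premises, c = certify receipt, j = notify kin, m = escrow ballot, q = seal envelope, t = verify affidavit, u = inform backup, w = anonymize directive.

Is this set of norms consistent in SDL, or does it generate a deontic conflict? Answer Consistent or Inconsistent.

F(¬u) at premise 5 means O(u).
Premise 2 is O(u -> ¬t); since O(u), deontic closure gives O(¬t).
Premise 7, O(¬q -> t), contraposes to O(¬t -> q); with O(¬t) we get O(q).
Premise 3, O(j -> ¬q), contraposes to O(q -> ¬j); with O(q) we get O(¬j).
Premise 4, O(¬w -> j), contraposes to O(¬j -> w); with O(¬j) we get O(w).
Yet premise 8 states O(¬w).
We now have both O(w) and O(¬w) — w is simultaneously obligatory and forbidden, violating the D-axiom.

Inconsistent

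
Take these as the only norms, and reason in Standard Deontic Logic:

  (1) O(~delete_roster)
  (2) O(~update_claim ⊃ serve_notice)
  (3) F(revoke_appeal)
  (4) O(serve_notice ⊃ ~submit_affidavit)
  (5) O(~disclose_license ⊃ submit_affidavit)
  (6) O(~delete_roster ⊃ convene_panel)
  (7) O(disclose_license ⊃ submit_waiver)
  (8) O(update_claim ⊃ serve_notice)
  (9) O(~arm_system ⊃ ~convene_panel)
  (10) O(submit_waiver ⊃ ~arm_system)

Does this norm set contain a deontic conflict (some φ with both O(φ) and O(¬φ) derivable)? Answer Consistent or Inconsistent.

Inconsistent

Premises 2 and 8 cover both cases: O(~update_claim ⊃ serve_notice) and O(update_claim ⊃ serve_notice). Since ~update_claim ∨ update_claim is a tautology, O(serve_notice) follows.
Premise 4 is O(serve_notice ⊃ ~submit_affidavit); since O(serve_notice), deontic closure gives O(~submit_affidavit).
Premise 5 is O(~disclose_license ⊃ submit_affidavit); contrapositively O(~submit_affidavit ⊃ disclose_license). Since O(~submit_affidavit) holds, K gives O(disclose_license).
Applying K to premise 7 (O(disclose_license ⊃ submit_waiver)) and O(disclose_license) yields O(submit_waiver).
Applying K to premise 10 (O(submit_waiver ⊃ ~arm_system)) and O(submit_waiver) yields O(~arm_system).
From O(~arm_system) and premise 9, O(~arm_system ⊃ ~convene_panel), we obtain O(~convene_panel).
Premise 6, O(~delete_roster ⊃ convene_panel), contraposes to O(~convene_panel ⊃ delete_roster); with O(~convene_panel) we get O(delete_roster).
But premise 1 directly asserts O(~delete_roster).
We now have both O(delete_roster) and O(~delete_roster) — delete_roster is simultaneously obligatory and forbidden, violating the D-axiom.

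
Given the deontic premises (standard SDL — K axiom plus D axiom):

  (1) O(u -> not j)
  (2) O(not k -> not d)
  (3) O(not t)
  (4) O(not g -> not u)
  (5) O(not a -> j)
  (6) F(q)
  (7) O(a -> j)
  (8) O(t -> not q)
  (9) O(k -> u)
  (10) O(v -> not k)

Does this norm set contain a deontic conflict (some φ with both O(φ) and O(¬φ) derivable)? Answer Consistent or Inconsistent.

Premise 8 is O(t -> not q); even if O(not q) held, inferring O(t) would be affirming the consequent — invalid.
So O(t) is not derivable, and the apparent clash with O(not t) does not arise.
A world satisfying every obligation exists (e.g. a=false, d=false, g=false, j=true, k=false, q=false, t=false, u=false, v=false); no atom is both obligatory and forbidden, so the set is consistent.

Consistent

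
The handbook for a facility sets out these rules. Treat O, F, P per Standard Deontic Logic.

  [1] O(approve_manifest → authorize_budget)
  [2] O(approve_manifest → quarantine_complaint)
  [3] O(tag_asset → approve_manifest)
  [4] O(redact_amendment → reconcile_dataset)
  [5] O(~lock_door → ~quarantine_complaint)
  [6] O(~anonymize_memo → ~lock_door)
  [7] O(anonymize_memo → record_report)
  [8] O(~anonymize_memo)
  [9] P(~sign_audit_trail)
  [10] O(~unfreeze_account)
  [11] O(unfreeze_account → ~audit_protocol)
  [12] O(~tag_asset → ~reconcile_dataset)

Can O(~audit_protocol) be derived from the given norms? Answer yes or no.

No

Premise 11 is O(unfreeze_account → ~audit_protocol), but O(unfreeze_account) is not derivable from the premises, so it does not yield O(~audit_protocol).
No other premise forces O(~audit_protocol). An ideal world satisfying every premise can still have ~audit_protocol false, so O(~audit_protocol) is not derivable.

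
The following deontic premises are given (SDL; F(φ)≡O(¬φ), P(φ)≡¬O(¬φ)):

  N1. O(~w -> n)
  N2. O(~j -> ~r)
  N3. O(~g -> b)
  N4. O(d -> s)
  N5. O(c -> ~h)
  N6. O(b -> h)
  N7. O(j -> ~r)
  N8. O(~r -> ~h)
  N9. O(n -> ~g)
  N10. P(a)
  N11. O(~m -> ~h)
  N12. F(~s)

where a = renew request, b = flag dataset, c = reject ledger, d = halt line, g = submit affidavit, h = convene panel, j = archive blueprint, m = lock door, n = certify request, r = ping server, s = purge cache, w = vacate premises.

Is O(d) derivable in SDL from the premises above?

No

Premise 4 is O(d -> s); even if O(s) held, inferring O(d) would be affirming the consequent — invalid.
No other premise forces O(d). An ideal world satisfying every premise can still have d false, so O(d) is not derivable.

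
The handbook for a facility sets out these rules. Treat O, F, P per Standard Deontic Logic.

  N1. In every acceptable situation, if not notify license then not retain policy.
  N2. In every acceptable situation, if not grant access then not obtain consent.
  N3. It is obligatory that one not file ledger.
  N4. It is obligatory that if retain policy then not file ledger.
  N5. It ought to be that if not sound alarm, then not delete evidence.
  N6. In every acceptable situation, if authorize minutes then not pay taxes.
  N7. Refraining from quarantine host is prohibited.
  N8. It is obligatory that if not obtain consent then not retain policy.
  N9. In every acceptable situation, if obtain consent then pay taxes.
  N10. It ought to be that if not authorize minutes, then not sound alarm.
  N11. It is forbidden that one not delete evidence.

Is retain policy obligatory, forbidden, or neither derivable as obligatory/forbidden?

Forbidden

F(¬delete_evidence) at premise 11 means O(delete_evidence).
Premise 5, O(¬sound_alarm → ¬delete_evidence), contraposes to O(delete_evidence → sound_alarm); with O(delete_evidence) we get O(sound_alarm).
Premise 10, O(¬authorize_minutes → ¬sound_alarm), contraposes to O(sound_alarm → authorize_minutes); with O(sound_alarm) we get O(authorize_minutes).
Applying K to premise 6 (O(authorize_minutes → ¬pay_taxes)) and O(authorize_minutes) yields O(¬pay_taxes).
Premise 9, O(obtain_consent → pay_taxes), contraposes to O(¬pay_taxes → ¬obtain_consent); with O(¬pay_taxes) we get O(¬obtain_consent).
From O(¬obtain_consent) and premise 8, O(¬obtain_consent → ¬retain_policy), we obtain O(¬retain_policy).
Premises 1, 2, 3, 4, 7 do not contribute to this derivation.
Thus O(¬retain_policy), which is F(retain_policy): retain_policy is forbidden.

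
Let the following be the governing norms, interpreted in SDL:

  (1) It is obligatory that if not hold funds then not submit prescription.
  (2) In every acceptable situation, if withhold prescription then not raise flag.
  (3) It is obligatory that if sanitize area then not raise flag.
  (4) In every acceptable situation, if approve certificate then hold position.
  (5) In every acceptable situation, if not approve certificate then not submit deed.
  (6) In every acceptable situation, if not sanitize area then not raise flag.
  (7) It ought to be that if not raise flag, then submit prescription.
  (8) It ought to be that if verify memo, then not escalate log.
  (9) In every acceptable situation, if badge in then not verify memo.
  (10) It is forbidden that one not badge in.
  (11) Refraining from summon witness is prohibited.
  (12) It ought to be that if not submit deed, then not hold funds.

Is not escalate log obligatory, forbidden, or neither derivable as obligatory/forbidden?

Neither

Premise 8 is O(verify_memo → ¬escalate_log), but O(verify_memo) is not derivable from the premises, so it does not yield O(¬escalate_log).
No premise or chain of K-axiom applications forces O(¬escalate_log), and none forces O(escalate_log). So ¬escalate_log is neither obligatory nor forbidden under these norms.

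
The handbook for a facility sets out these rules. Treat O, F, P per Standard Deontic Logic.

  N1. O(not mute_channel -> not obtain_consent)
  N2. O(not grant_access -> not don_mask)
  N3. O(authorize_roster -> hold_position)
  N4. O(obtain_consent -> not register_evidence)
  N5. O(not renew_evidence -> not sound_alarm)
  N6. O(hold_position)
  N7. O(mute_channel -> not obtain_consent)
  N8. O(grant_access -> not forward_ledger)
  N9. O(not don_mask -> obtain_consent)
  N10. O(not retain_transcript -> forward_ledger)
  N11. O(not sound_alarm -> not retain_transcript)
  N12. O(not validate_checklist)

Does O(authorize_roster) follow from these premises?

No

Premise 3 is O(authorize_roster -> hold_position); even if O(hold_position) held, inferring O(authorize_roster) would be affirming the consequent — invalid.
No other premise forces O(authorize_roster). An ideal world satisfying every premise can still have authorize_roster false, so O(authorize_roster) is not derivable.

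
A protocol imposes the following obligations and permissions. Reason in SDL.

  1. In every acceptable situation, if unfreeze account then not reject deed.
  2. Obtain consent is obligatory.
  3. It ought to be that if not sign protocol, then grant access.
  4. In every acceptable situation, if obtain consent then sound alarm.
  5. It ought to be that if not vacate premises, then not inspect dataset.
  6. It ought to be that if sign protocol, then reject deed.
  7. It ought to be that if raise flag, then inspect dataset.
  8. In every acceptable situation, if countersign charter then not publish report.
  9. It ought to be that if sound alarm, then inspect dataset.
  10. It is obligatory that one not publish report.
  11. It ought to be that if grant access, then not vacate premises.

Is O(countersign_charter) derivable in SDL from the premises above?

Premise 8 is O(countersign_charter → ¬publish_report); even if O(¬publish_report) held, inferring O(countersign_charter) would be affirming the consequent — invalid.
No other premise forces O(countersign_charter). An ideal world satisfying every premise can still have countersign_charter false, so O(countersign_charter) is not derivable.

No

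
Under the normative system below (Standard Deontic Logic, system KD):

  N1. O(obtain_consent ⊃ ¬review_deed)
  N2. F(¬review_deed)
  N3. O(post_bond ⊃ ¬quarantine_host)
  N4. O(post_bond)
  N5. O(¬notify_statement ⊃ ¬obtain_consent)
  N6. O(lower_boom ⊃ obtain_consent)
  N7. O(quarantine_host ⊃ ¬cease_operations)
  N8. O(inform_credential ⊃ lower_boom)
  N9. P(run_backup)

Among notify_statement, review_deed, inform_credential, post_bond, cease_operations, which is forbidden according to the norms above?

Premise 2 is F(¬review_deed), i.e. O(review_deed).
Premise 1 is O(obtain_consent ⊃ ¬review_deed); contrapositively O(review_deed ⊃ ¬obtain_consent). Since O(review_deed) holds, K gives O(¬obtain_consent).
Premise 6 is O(lower_boom ⊃ obtain_consent); contrapositively O(¬obtain_consent ⊃ ¬lower_boom). Since O(¬obtain_consent) holds, K gives O(¬lower_boom).
Premise 8, O(inform_credential ⊃ lower_boom), contraposes to O(¬lower_boom ⊃ ¬inform_credential); with O(¬lower_boom) we get O(¬inform_credential).
So O(¬inform_credential) holds, i.e. inform_credential is forbidden. None of the other listed options is forbidden under the premises.

inform_credential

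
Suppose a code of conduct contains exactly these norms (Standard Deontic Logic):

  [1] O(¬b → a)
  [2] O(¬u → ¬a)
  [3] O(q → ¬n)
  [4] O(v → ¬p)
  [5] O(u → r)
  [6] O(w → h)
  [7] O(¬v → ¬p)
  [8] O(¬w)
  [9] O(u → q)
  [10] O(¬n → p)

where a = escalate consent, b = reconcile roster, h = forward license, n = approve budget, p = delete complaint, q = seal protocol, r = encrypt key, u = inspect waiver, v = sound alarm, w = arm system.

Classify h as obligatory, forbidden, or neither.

Premise 6 is O(w → h), but O(w) is not derivable from the premises, so it does not yield O(h).
No premise or chain of K-axiom applications forces O(h), and none forces O(¬h). So h is neither obligatory nor forbidden under these norms.

Neither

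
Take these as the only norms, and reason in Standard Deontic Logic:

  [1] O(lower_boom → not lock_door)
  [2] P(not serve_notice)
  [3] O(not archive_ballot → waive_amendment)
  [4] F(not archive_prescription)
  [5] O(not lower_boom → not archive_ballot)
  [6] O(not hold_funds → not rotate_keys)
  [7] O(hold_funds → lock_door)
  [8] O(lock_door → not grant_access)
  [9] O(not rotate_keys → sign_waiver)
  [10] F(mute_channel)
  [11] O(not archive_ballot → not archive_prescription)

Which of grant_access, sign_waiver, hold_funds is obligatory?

Premise 4, F(not archive_prescription), is equivalent to O(archive_prescription).
The contrapositive of premise 11 (O(not archive_ballot → not archive_prescription)) is O(archive_prescription → archive_ballot), and O(archive_prescription) is already established, so O(archive_ballot).
Premise 5, O(not lower_boom → not archive_ballot), contraposes to O(archive_ballot → lower_boom); with O(archive_ballot) we get O(lower_boom).
From O(lower_boom) and premise 1, O(lower_boom → not lock_door), we obtain O(not lock_door).
The contrapositive of premise 7 (O(hold_funds → lock_door)) is O(not lock_door → not hold_funds), and O(not lock_door) is already established, so O(not hold_funds).
From O(not hold_funds) and premise 6, O(not hold_funds → not rotate_keys), we obtain O(not rotate_keys).
Applying K to premise 9 (O(not rotate_keys → sign_waiver)) and O(not rotate_keys) yields O(sign_waiver).
So O(sign_waiver) holds — sign_waiver is obligatory. None of the other listed options is made obligatory by any chain of premises.

sign_waiver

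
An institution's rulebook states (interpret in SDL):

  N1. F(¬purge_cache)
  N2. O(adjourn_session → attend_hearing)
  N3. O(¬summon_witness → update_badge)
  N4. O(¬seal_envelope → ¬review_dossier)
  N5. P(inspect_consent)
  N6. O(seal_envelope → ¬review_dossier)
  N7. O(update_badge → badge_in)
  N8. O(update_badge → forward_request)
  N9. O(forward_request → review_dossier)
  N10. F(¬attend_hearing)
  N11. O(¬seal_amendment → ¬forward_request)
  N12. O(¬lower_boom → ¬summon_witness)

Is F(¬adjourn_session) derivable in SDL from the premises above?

Premise 2 is O(adjourn_session → attend_hearing); even if O(attend_hearing) held, inferring O(adjourn_session) would be affirming the consequent — invalid.
No other premise forces O(adjourn_session). An ideal world satisfying every premise can still have ¬adjourn_session true, so F(¬adjourn_session) is not derivable.

No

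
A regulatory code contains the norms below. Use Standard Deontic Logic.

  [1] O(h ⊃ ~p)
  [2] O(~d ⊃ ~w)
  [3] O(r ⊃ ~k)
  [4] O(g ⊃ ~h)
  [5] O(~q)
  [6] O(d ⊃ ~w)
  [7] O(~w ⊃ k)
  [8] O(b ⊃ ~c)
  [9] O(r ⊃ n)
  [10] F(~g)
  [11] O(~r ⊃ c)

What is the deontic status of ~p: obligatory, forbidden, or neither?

Neither

Premise 1 is O(h ⊃ ~p), but O(h) is not derivable from the premises, so it does not yield O(~p).
No premise or chain of K-axiom applications forces O(~p), and none forces O(p). So ~p is neither obligatory nor forbidden under these norms.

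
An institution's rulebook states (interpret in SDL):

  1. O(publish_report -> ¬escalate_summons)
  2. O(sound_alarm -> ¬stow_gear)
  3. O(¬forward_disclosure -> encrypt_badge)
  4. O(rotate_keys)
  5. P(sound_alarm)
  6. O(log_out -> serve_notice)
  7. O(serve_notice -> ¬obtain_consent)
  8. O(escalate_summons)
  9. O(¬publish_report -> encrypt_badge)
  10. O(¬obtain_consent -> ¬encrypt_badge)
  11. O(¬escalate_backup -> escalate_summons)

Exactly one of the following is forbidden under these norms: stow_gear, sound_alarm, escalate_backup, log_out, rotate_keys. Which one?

Premise 8 gives O(escalate_summons).
The contrapositive of premise 1 (O(publish_report -> ¬escalate_summons)) is O(escalate_summons -> ¬publish_report), and O(escalate_summons) is already established, so O(¬publish_report).
Premise 9 is O(¬publish_report -> encrypt_badge); since O(¬publish_report), deontic closure gives O(encrypt_badge).
Premise 10, O(¬obtain_consent -> ¬encrypt_badge), contraposes to O(encrypt_badge -> obtain_consent); with O(encrypt_badge) we get O(obtain_consent).
Premise 7, O(serve_notice -> ¬obtain_consent), contraposes to O(obtain_consent -> ¬serve_notice); with O(obtain_consent) we get O(¬serve_notice).
Premise 6 is O(log_out -> serve_notice); contrapositively O(¬serve_notice -> ¬log_out). Since O(¬serve_notice) holds, K gives O(¬log_out).
So O(¬log_out) holds, i.e. log_out is forbidden. None of the other listed options is forbidden under the premises.

log_out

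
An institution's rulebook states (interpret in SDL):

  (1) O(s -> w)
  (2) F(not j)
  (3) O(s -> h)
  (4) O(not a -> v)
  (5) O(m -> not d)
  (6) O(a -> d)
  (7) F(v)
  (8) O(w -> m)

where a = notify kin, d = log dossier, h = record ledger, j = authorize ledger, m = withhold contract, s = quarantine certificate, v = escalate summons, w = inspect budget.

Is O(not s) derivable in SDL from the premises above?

Premise 7 is F(v), i.e. O(not v).
The contrapositive of premise 4 (O(not a -> v)) is O(not v -> a), and O(not v) is already established, so O(a).
From O(a) and premise 6, O(a -> d), we obtain O(d).
Premise 5, O(m -> not d), contraposes to O(d -> not m); with O(d) we get O(not m).
Premise 8 is O(w -> m); contrapositively O(not m -> not w). Since O(not m) holds, K gives O(not w).
Premise 1 is O(s -> w); contrapositively O(not w -> not s). Since O(not w) holds, K gives O(not s).
Premises 2, 3 do not contribute to this derivation.
So O(not s) follows.

Yes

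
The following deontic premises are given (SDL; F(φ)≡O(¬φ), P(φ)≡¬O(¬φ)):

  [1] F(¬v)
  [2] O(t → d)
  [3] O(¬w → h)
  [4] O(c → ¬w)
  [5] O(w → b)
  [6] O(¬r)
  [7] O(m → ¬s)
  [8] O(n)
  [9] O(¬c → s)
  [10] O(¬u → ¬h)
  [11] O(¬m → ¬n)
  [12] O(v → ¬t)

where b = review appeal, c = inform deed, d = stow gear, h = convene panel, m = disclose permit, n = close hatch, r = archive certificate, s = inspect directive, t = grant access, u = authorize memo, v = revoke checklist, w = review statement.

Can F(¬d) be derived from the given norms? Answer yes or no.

No

Premise 2 is O(t → d), but O(t) is not derivable from the premises, so it does not yield O(d).
No other premise forces O(d). An ideal world satisfying every premise can still have ¬d true, so F(¬d) is not derivable.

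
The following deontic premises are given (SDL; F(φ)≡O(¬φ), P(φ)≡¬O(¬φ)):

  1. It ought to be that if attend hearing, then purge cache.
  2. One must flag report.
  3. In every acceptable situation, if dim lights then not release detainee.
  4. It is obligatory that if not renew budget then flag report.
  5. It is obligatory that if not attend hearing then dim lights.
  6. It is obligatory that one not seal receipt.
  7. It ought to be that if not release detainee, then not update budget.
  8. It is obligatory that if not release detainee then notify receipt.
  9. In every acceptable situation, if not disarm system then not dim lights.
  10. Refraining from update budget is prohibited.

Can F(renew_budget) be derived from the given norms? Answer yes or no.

Premise 4 is O(¬renew_budget → flag_report); even if O(flag_report) held, inferring O(¬renew_budget) would be affirming the consequent — invalid.
No other premise forces O(¬renew_budget). An ideal world satisfying every premise can still have renew_budget true, so F(renew_budget) is not derivable.

No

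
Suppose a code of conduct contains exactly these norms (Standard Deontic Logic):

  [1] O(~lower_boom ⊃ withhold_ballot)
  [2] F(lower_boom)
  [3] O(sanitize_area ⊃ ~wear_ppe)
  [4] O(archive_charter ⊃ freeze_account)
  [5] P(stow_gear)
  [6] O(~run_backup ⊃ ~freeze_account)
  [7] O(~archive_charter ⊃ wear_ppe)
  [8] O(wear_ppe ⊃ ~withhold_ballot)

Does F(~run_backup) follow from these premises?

Premise 2, F(lower_boom), is equivalent to O(~lower_boom).
With premise 1, O(~lower_boom ⊃ withhold_ballot), the K-axiom yields O(withhold_ballot).
Premise 8 is O(wear_ppe ⊃ ~withhold_ballot); contrapositively O(withhold_ballot ⊃ ~wear_ppe). Since O(withhold_ballot) holds, K gives O(~wear_ppe).
The contrapositive of premise 7 (O(~archive_charter ⊃ wear_ppe)) is O(~wear_ppe ⊃ archive_charter), and O(~wear_ppe) is already established, so O(archive_charter).
With premise 4, O(archive_charter ⊃ freeze_account), the K-axiom yields O(freeze_account).
Premise 6 is O(~run_backup ⊃ ~freeze_account); contrapositively O(freeze_account ⊃ run_backup). Since O(freeze_account) holds, K gives O(run_backup).
Premises 3, 5 do not contribute to this derivation.
So O(run_backup) holds, i.e. F(~run_backup). The claim follows.

Yes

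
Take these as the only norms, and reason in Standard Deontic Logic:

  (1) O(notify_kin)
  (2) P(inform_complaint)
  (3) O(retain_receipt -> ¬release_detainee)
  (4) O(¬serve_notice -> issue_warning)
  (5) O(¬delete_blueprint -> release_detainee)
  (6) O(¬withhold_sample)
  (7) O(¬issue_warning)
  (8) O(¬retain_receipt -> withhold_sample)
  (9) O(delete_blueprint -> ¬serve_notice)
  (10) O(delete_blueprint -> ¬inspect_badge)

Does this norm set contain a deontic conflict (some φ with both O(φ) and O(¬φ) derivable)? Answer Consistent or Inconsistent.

From premise 7 we have O(¬issue_warning).
The contrapositive of premise 4 (O(¬serve_notice -> issue_warning)) is O(¬issue_warning -> serve_notice), and O(¬issue_warning) is already established, so O(serve_notice).
The contrapositive of premise 9 (O(delete_blueprint -> ¬serve_notice)) is O(serve_notice -> ¬delete_blueprint), and O(serve_notice) is already established, so O(¬delete_blueprint).
With premise 5, O(¬delete_blueprint -> release_detainee), the K-axiom yields O(release_detainee).
Premise 3 is O(retain_receipt -> ¬release_detainee); contrapositively O(release_detainee -> ¬retain_receipt). Since O(release_detainee) holds, K gives O(¬retain_receipt).
With premise 8, O(¬retain_receipt -> withhold_sample), the K-axiom yields O(withhold_sample).
Yet premise 6 states O(¬withhold_sample).
We now have both O(withhold_sample) and O(¬withhold_sample) — withhold_sample is simultaneously obligatory and forbidden, violating the D-axiom.

Inconsistent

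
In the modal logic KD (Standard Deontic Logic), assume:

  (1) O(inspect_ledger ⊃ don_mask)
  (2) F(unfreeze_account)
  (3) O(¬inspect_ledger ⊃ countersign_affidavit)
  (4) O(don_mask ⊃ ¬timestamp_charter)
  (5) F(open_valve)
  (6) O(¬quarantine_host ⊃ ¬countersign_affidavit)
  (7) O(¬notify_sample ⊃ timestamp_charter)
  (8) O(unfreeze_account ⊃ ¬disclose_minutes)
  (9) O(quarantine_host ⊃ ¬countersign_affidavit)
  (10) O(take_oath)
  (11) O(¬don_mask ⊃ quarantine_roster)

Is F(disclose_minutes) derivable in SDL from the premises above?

Premise 8 is O(unfreeze_account ⊃ ¬disclose_minutes), but O(unfreeze_account) is not derivable from the premises, so it does not yield O(¬disclose_minutes).
No other premise forces O(¬disclose_minutes). An ideal world satisfying every premise can still have disclose_minutes true, so F(disclose_minutes) is not derivable.

No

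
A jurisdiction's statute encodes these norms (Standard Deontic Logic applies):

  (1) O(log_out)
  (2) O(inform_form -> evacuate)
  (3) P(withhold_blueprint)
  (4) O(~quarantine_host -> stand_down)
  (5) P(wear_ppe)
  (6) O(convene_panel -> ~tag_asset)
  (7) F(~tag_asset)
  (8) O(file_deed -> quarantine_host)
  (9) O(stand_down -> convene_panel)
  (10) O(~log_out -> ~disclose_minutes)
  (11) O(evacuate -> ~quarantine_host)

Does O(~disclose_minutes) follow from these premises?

Premise 10 is O(~log_out -> ~disclose_minutes), but O(~log_out) is not derivable from the premises, so it does not yield O(~disclose_minutes).
No other premise forces O(~disclose_minutes). An ideal world satisfying every premise can still have ~disclose_minutes false, so O(~disclose_minutes) is not derivable.

No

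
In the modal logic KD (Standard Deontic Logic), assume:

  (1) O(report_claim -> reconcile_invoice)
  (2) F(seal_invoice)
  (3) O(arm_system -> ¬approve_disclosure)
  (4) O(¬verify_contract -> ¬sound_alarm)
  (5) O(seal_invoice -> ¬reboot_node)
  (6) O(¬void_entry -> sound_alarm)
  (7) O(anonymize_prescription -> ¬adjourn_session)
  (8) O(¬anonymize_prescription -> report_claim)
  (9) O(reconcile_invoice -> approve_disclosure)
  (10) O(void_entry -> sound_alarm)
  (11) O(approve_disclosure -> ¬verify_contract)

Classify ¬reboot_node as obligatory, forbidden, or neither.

Premise 5 is O(seal_invoice -> ¬reboot_node), but O(seal_invoice) is not derivable from the premises, so it does not yield O(¬reboot_node).
No premise or chain of K-axiom applications forces O(¬reboot_node), and none forces O(reboot_node). So ¬reboot_node is neither obligatory nor forbidden under these norms.

Neither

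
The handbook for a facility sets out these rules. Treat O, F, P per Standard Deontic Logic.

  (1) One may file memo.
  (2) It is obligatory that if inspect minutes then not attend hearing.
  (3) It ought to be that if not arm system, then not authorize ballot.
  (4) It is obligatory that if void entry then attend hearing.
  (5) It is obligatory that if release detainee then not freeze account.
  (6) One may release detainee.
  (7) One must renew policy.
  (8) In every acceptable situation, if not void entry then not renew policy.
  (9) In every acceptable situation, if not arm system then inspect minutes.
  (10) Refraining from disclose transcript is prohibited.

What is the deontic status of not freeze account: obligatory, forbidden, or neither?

Neither

Premise 5 is O(release_detainee → ¬freeze_account), but O(release_detainee) is not derivable from the premises (the permission P(release_detainee) asserts only ¬O(¬release_detainee), not O(release_detainee)), so it does not yield O(¬freeze_account).
No premise or chain of K-axiom applications forces O(¬freeze_account), and none forces O(freeze_account). So ¬freeze_account is neither obligatory nor forbidden under these norms.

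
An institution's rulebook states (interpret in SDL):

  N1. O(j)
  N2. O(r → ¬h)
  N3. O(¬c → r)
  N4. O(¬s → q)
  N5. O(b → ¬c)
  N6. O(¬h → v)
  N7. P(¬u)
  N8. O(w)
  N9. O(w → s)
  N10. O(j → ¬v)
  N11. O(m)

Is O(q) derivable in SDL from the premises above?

No

Premise 4 is O(¬s → q), but O(¬s) is not derivable from the premises, so it does not yield O(q).
No other premise forces O(q). An ideal world satisfying every premise can still have q false, so O(q) is not derivable.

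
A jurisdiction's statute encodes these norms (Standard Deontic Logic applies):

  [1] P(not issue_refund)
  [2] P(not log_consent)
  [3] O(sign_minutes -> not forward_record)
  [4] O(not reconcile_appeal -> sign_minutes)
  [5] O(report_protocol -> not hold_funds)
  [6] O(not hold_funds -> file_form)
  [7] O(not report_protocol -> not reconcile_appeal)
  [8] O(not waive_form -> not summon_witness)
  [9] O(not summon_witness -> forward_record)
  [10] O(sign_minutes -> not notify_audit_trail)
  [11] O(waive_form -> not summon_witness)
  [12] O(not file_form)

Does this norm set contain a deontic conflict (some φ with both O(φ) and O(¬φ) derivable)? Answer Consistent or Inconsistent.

Inconsistent

By case analysis on not waive_form: premise 8 gives O(not waive_form -> not summon_witness) and premise 11 gives O(waive_form -> not summon_witness), so O(not summon_witness) either way.
Applying K to premise 9 (O(not summon_witness -> forward_record)) and O(not summon_witness) yields O(forward_record).
Premise 3, O(sign_minutes -> not forward_record), contraposes to O(forward_record -> not sign_minutes); with O(forward_record) we get O(not sign_minutes).
Premise 4 is O(not reconcile_appeal -> sign_minutes); contrapositively O(not sign_minutes -> reconcile_appeal). Since O(not sign_minutes) holds, K gives O(reconcile_appeal).
Premise 7, O(not report_protocol -> not reconcile_appeal), contraposes to O(reconcile_appeal -> report_protocol); with O(reconcile_appeal) we get O(report_protocol).
Applying K to premise 5 (O(report_protocol -> not hold_funds)) and O(report_protocol) yields O(not hold_funds).
With premise 6, O(not hold_funds -> file_form), the K-axiom yields O(file_form).
Yet premise 12 states O(not file_form).
We now have both O(file_form) and O(not file_form) — file_form is simultaneously obligatory and forbidden, violating the D-axiom.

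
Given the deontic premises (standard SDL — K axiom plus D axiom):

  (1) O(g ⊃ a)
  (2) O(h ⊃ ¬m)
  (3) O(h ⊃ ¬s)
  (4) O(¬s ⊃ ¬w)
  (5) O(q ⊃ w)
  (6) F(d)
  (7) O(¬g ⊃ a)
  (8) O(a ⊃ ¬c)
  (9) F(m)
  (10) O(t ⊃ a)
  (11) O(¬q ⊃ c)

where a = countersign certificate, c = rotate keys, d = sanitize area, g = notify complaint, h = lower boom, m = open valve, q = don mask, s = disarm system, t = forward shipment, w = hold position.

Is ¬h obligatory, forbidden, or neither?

Premises 7 and 1 are O(¬g ⊃ a) and O(g ⊃ a); every ideal world satisfies ¬g or g, so in either case a holds — hence O(a).
Applying K to premise 8 (O(a ⊃ ¬c)) and O(a) yields O(¬c).
Premise 11, O(¬q ⊃ c), contraposes to O(¬c ⊃ q); with O(¬c) we get O(q).
Premise 5 is O(q ⊃ w); since O(q), deontic closure gives O(w).
Premise 4, O(¬s ⊃ ¬w), contraposes to O(w ⊃ s); with O(w) we get O(s).
The contrapositive of premise 3 (O(h ⊃ ¬s)) is O(s ⊃ ¬h), and O(s) is already established, so O(¬h).
Premises 2, 6, 9, 10 do not contribute to this derivation.
Hence ¬h is obligatory.

Obligatory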